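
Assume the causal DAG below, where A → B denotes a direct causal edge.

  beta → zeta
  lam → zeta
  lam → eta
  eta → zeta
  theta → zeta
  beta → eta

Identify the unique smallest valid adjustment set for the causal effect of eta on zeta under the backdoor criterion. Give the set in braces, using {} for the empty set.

{beta, lam}

Variables eligible for adjustment (non-descendants of eta, excluding eta and zeta): {beta, lam, theta}.
Backdoor paths from eta to zeta:
  P1: eta <- beta -> zeta
  P2: eta <- lam -> zeta
The empty set is not sufficient: P1 (eta <- beta -> zeta) has no collider blocking it and no conditioned non-collider, so it is open.
Try {beta, lam}:
  P1: blocked at fork node beta ∈ conditioning set.
  P2: blocked at fork node lam ∈ conditioning set.
{beta, lam} contains no descendant of eta and blocks every backdoor path.
Every element of {beta, lam} is needed (dropping beta leaves P1 open; dropping lam leaves P2 open), so no proper subset is valid.
Among all size-2 subsets of the eligible variables, only {beta, lam} blocks every backdoor path, so it is the unique smallest valid adjustment set.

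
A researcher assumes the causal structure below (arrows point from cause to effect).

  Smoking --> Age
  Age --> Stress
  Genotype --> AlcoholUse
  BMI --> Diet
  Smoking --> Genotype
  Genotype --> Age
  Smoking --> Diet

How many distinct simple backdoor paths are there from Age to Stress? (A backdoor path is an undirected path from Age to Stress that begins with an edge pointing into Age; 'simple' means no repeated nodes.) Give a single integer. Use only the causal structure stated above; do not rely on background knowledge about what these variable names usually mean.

0

A backdoor path from Age to Stress is any simple undirected path whose first edge points into Age (i.e. leaves Age via a parent).
Parents of Age: {Genotype, Smoking}.
No simple path from any parent of Age reaches Stress without revisiting Age, so there are no backdoor paths.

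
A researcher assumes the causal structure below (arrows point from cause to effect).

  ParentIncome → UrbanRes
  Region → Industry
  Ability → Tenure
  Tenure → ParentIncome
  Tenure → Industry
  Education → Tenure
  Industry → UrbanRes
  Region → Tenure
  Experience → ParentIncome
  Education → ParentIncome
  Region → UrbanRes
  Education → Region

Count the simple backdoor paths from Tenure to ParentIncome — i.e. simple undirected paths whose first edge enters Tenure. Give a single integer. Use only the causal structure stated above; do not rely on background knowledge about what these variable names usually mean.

A backdoor path from Tenure to ParentIncome is any simple undirected path whose first edge points into Tenure (i.e. leaves Tenure via a parent).
Parents of Tenure: {Ability, Education, Region}.
Enumerating:
  P1: Tenure <- Education -> Region -> Industry -> UrbanRes <- ParentIncome
  P2: Tenure <- Education -> Region -> UrbanRes <- ParentIncome
  P3: Tenure <- Education -> ParentIncome
  P4: Tenure <- Region <- Education -> ParentIncome
  P5: Tenure <- Region -> Industry -> UrbanRes <- ParentIncome
  P6: Tenure <- Region -> UrbanRes <- ParentIncome
That exhausts the simple backdoor paths. Count: 6.

6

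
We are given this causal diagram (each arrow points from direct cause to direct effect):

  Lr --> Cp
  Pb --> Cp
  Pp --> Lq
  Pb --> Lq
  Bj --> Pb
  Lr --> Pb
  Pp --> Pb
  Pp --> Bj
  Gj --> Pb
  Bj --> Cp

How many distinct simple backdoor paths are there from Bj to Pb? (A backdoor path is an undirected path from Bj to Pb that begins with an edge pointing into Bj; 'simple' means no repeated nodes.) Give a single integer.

A backdoor path from Bj to Pb is any simple undirected path whose first edge points into Bj (i.e. leaves Bj via a parent).
Parents of Bj: {Pp}.
Enumerating:
  P1: Bj <- Pp -> Pb
  P2: Bj <- Pp -> Lq <- Pb
That exhausts the simple backdoor paths. Count: 2.

2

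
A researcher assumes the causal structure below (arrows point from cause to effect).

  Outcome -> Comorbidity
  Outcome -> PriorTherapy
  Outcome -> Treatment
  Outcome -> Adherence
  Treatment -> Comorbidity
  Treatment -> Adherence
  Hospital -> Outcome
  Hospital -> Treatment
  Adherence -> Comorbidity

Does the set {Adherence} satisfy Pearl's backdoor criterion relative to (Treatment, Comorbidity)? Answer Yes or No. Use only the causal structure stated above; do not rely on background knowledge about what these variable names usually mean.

Backdoor paths from Treatment to Comorbidity (paths whose first edge points into Treatment):
  P1: Treatment <- Hospital -> Outcome -> Adherence -> Comorbidity
  P2: Treatment <- Hospital -> Outcome -> Comorbidity
  P3: Treatment <- Outcome -> Adherence -> Comorbidity
  P4: Treatment <- Outcome -> Comorbidity
Condition 1 (no descendant of Treatment in the set): FAILS — Adherence is a descendant of Treatment.
Condition 2 (every backdoor path blocked by {Adherence}):
  P1: blocked at chain node Adherence ∈ conditioning set.
  P2: open — no interior node is in the conditioning set.
  P3: blocked at chain node Adherence ∈ conditioning set.
  P4: open — no interior node is in the conditioning set.
{Adherence} does not satisfy the backdoor criterion.

No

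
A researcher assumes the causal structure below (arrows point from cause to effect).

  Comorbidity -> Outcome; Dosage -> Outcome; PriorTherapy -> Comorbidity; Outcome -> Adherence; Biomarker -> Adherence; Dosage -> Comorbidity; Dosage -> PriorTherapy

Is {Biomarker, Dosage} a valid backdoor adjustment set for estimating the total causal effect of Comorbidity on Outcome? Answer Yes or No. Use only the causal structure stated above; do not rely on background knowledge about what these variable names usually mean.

Yes

Backdoor paths from Comorbidity to Outcome (paths whose first edge points into Comorbidity):
  P1: Comorbidity <- Dosage -> Outcome
  P2: Comorbidity <- PriorTherapy <- Dosage -> Outcome
Condition 1 (no descendant of Comorbidity in the set): holds — descendants of Comorbidity are {Adherence, Outcome}; none are in {Biomarker, Dosage}.
Condition 2 (every backdoor path blocked by {Biomarker, Dosage}):
  P1: blocked at fork node Dosage ∈ conditioning set.
  P2: blocked at fork node Dosage ∈ conditioning set.
{Biomarker, Dosage} satisfies the backdoor criterion.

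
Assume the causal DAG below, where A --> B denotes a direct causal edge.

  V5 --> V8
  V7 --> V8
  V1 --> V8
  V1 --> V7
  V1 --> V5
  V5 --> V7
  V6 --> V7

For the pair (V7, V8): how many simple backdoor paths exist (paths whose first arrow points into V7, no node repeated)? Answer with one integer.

4

A backdoor path from V7 to V8 is any simple undirected path whose first edge points into V7 (i.e. leaves V7 via a parent).
Parents of V7: {V1, V5, V6}.
Enumerating:
  P1: V7 <- V1 -> V5 -> V8
  P2: V7 <- V1 -> V8
  P3: V7 <- V5 <- V1 -> V8
  P4: V7 <- V5 -> V8
That exhausts the simple backdoor paths. Count: 4.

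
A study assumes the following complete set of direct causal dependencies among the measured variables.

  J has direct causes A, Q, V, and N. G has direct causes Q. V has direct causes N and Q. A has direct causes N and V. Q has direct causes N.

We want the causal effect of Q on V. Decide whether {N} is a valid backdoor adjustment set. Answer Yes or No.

Backdoor paths from Q to V (paths whose first edge points into Q):
  P1: Q <- N -> V
  P2: Q <- N -> A <- V
  P3: Q <- N -> A -> J <- V
  P4: Q <- N -> J <- V
  P5: Q <- N -> J <- A <- V
Condition 1 (no descendant of Q in the set): holds — descendants of Q are {A, G, J, V}; none are in {N}.
Condition 2 (every backdoor path blocked by {N}):
  P1: blocked at fork node N ∈ conditioning set.
  P2: blocked at fork node N ∈ conditioning set.
  P3: blocked at fork node N ∈ conditioning set.
  P4: blocked at fork node N ∈ conditioning set.
  P5: blocked at fork node N ∈ conditioning set.
{N} satisfies the backdoor criterion.

Yes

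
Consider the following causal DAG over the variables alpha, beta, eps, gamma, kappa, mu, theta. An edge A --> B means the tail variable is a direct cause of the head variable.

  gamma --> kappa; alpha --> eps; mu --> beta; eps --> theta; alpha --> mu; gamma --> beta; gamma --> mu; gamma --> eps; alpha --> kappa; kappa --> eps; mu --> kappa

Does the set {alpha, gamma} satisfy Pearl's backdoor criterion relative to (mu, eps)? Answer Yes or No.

Yes

Backdoor paths from mu to eps (paths whose first edge points into mu):
  P1: mu <- alpha -> kappa <- gamma -> eps
  P2: mu <- alpha -> kappa -> eps
  P3: mu <- alpha -> eps
  P4: mu <- gamma -> kappa <- alpha -> eps
  P5: mu <- gamma -> kappa -> eps
  P6: mu <- gamma -> eps
Condition 1 (no descendant of mu in the set): holds — descendants of mu are {beta, eps, kappa, theta}; none are in {alpha, gamma}.
Condition 2 (every backdoor path blocked by {alpha, gamma}):
  P1: blocked at fork node alpha ∈ conditioning set.
  P2: blocked at fork node alpha ∈ conditioning set.
  P3: blocked at fork node alpha ∈ conditioning set.
  P4: blocked at fork node gamma ∈ conditioning set.
  P5: blocked at fork node gamma ∈ conditioning set.
  P6: blocked at fork node gamma ∈ conditioning set.
{alpha, gamma} satisfies the backdoor criterion.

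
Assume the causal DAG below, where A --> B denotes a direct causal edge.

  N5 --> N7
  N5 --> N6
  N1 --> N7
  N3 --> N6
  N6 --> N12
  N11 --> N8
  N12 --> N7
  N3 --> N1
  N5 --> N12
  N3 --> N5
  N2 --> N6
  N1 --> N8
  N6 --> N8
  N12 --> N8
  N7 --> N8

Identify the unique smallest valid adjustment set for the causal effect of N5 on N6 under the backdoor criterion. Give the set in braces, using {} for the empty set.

{N3}

Variables eligible for adjustment (non-descendants of N5, excluding N5 and N6): {N1, N11, N2, N3}.
Backdoor paths from N5 to N6:
  P1: N5 <- N3 -> N6
  P2: N5 <- N3 -> N1 -> N7 <- N12 <- N6
  P3: N5 <- N3 -> N1 -> N7 <- N12 -> N8 <- N6
  P4: N5 <- N3 -> N1 -> N7 -> N8 <- N6
  P5: N5 <- N3 -> N1 -> N7 -> N8 <- N12 <- N6
  P6: N5 <- N3 -> N1 -> N8 <- N6
  P7: N5 <- N3 -> N1 -> N8 <- N12 <- N6
  P8: N5 <- N3 -> N1 -> N8 <- N7 <- N12 <- N6
The empty set is not sufficient: P1 (N5 <- N3 -> N6) has no collider blocking it and no conditioned non-collider, so it is open.
Try {N3}:
  P1: blocked at fork node N3 ∈ conditioning set.
  P2: blocked at fork node N3 ∈ conditioning set.
  P3: blocked at fork node N3 ∈ conditioning set.
  P4: blocked at fork node N3 ∈ conditioning set.
  P5: blocked at fork node N3 ∈ conditioning set.
  P6: blocked at fork node N3 ∈ conditioning set.
  P7: blocked at fork node N3 ∈ conditioning set.
  P8: blocked at fork node N3 ∈ conditioning set.
{N3} contains no descendant of N5 and blocks every backdoor path.
No other singleton works — e.g. {N2} leaves P1 open — so {N3} is the unique smallest valid adjustment set.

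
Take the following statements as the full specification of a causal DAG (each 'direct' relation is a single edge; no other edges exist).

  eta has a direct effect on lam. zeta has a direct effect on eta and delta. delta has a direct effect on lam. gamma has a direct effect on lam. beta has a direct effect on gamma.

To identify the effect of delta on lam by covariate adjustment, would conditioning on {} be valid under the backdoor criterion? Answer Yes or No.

Backdoor paths from delta to lam (paths whose first edge points into delta):
  P1: delta <- zeta -> eta -> lam
Condition 1 (no descendant of delta in the set): holds — descendants of delta are {lam}; none are in {}.
Condition 2 (every backdoor path blocked by {}):
  P1: open — no interior node is in the conditioning set.
{} does not satisfy the backdoor criterion.

No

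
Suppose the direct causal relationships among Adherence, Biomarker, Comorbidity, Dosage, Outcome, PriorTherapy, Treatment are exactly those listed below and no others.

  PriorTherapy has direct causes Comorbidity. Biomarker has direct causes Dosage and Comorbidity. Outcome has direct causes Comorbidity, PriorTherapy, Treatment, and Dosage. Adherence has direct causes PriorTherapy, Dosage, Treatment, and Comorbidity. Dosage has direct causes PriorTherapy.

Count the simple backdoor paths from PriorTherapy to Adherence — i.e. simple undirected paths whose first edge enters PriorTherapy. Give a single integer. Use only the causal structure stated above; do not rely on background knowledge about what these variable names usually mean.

A backdoor path from PriorTherapy to Adherence is any simple undirected path whose first edge points into PriorTherapy (i.e. leaves PriorTherapy via a parent).
Parents of PriorTherapy: {Comorbidity}.
Enumerating:
  P1: PriorTherapy <- Comorbidity -> Biomarker <- Dosage -> Outcome <- Treatment -> Adherence
  P2: PriorTherapy <- Comorbidity -> Biomarker <- Dosage -> Adherence
  P3: PriorTherapy <- Comorbidity -> Outcome <- Treatment -> Adherence
  P4: PriorTherapy <- Comorbidity -> Outcome <- Dosage -> Adherence
  P5: PriorTherapy <- Comorbidity -> Adherence
That exhausts the simple backdoor paths. Count: 5.

5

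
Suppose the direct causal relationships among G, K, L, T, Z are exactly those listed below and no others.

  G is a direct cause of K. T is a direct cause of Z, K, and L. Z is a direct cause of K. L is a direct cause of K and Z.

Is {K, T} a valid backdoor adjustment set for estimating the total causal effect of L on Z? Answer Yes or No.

No

Backdoor paths from L to Z (paths whose first edge points into L):
  P1: L <- T -> Z
  P2: L <- T -> K <- Z
Condition 1 (no descendant of L in the set): FAILS — K is a descendant of L.
Condition 2 (every backdoor path blocked by {K, T}):
  P1: blocked at fork node T ∈ conditioning set.
  P2: blocked at fork node T ∈ conditioning set.
{K, T} does not satisfy the backdoor criterion.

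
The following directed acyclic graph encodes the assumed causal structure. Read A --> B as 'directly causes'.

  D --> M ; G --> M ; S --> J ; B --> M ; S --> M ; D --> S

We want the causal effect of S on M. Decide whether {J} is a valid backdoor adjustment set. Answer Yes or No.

Backdoor paths from S to M (paths whose first edge points into S):
  P1: S <- D -> M
Condition 1 (no descendant of S in the set): FAILS — J is a descendant of S.
Condition 2 (every backdoor path blocked by {J}):
  P1: open — no interior node is in the conditioning set.
{J} does not satisfy the backdoor criterion.

No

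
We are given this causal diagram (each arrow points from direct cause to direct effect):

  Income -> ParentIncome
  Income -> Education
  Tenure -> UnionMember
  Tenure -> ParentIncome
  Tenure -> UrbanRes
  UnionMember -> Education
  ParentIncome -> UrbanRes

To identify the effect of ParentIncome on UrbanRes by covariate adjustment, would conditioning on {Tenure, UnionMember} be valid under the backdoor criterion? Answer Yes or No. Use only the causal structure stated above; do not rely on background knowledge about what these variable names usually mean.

Yes

Backdoor paths from ParentIncome to UrbanRes (paths whose first edge points into ParentIncome):
  P1: ParentIncome <- Income -> Education <- UnionMember <- Tenure -> UrbanRes
  P2: ParentIncome <- Tenure -> UrbanRes
Condition 1 (no descendant of ParentIncome in the set): holds — descendants of ParentIncome are {UrbanRes}; none are in {Tenure, UnionMember}.
Condition 2 (every backdoor path blocked by {Tenure, UnionMember}):
  P1: blocked at collider Education (neither it nor any descendant is in the conditioning set).
  P2: blocked at fork node Tenure ∈ conditioning set.
{Tenure, UnionMember} satisfies the backdoor criterion.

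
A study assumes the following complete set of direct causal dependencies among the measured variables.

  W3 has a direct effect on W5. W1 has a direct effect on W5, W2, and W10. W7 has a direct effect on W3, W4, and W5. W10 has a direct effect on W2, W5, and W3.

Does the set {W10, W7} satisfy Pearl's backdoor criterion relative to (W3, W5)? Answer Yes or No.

Yes

Backdoor paths from W3 to W5 (paths whose first edge points into W3):
  P1: W3 <- W7 -> W5
  P2: W3 <- W10 <- W1 -> W5
  P3: W3 <- W10 -> W2 <- W1 -> W5
  P4: W3 <- W10 -> W5
Condition 1 (no descendant of W3 in the set): holds — descendants of W3 are {W5}; none are in {W10, W7}.
Condition 2 (every backdoor path blocked by {W10, W7}):
  P1: blocked at fork node W7 ∈ conditioning set.
  P2: blocked at chain node W10 ∈ conditioning set.
  P3: blocked at fork node W10 ∈ conditioning set.
  P4: blocked at fork node W10 ∈ conditioning set.
{W10, W7} satisfies the backdoor criterion.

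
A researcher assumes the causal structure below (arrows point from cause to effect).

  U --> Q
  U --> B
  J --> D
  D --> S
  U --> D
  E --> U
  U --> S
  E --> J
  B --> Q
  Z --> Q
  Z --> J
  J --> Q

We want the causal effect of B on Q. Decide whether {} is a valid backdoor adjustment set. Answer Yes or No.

Backdoor paths from B to Q (paths whose first edge points into B):
  P1: B <- U <- E -> J <- Z -> Q
  P2: B <- U <- E -> J -> Q
  P3: B <- U -> D <- J <- Z -> Q
  P4: B <- U -> D <- J -> Q
  P5: B <- U -> S <- D <- J <- Z -> Q
  P6: B <- U -> S <- D <- J -> Q
  P7: B <- U -> Q
Condition 1 (no descendant of B in the set): holds — descendants of B are {Q}; none are in {}.
Condition 2 (every backdoor path blocked by {}):
  P1: blocked at collider J (neither it nor any descendant is in the conditioning set).
  P2: open — no interior node is in the conditioning set.
  P3: blocked at collider D (neither it nor any descendant is in the conditioning set).
  P4: blocked at collider D (neither it nor any descendant is in the conditioning set).
  P5: blocked at collider S (neither it nor any descendant is in the conditioning set).
  P6: blocked at collider S (neither it nor any descendant is in the conditioning set).
  P7: open — no interior node is in the conditioning set.
{} does not satisfy the backdoor criterion.

No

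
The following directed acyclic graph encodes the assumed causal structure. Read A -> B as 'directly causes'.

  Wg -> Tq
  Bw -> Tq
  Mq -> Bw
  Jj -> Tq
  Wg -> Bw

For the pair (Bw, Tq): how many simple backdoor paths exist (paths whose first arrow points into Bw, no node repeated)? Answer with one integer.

A backdoor path from Bw to Tq is any simple undirected path whose first edge points into Bw (i.e. leaves Bw via a parent).
Parents of Bw: {Mq, Wg}.
Enumerating:
  P1: Bw <- Wg -> Tq
That exhausts the simple backdoor paths. Count: 1.

1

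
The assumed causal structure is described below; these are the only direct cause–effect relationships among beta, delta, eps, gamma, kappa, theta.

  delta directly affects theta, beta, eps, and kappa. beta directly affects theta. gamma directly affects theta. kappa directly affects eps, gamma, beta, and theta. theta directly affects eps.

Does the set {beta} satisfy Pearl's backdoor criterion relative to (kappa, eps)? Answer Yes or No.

No

Backdoor paths from kappa to eps (paths whose first edge points into kappa):
  P1: kappa <- delta -> beta -> theta -> eps
  P2: kappa <- delta -> theta -> eps
  P3: kappa <- delta -> eps
Condition 1 (no descendant of kappa in the set): FAILS — beta is a descendant of kappa.
Condition 2 (every backdoor path blocked by {beta}):
  P1: blocked at chain node beta ∈ conditioning set.
  P2: open — no interior node is in the conditioning set.
  P3: open — no interior node is in the conditioning set.
{beta} does not satisfy the backdoor criterion.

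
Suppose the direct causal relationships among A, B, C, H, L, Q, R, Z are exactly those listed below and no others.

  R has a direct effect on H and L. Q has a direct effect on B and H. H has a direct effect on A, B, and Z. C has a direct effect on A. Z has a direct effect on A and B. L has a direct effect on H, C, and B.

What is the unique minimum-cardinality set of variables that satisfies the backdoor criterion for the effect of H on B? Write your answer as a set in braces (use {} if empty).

Variables eligible for adjustment (non-descendants of H, excluding H and B): {C, L, Q, R}.
Backdoor paths from H to B:
  P1: H <- R -> L -> B
  P2: H <- R -> L -> C -> A <- Z -> B
  P3: H <- L -> B
  P4: H <- L -> C -> A <- Z -> B
  P5: H <- Q -> B
The empty set is not sufficient: P1 (H <- R -> L -> B) has no collider blocking it and no conditioned non-collider, so it is open.
Try {L, Q}:
  P1: blocked at chain node L ∈ conditioning set.
  P2: blocked at chain node L ∈ conditioning set.
  P3: blocked at fork node L ∈ conditioning set.
  P4: blocked at fork node L ∈ conditioning set.
  P5: blocked at fork node Q ∈ conditioning set.
{L, Q} contains no descendant of H and blocks every backdoor path.
Every element of {L, Q} is needed (dropping L leaves P1 open; dropping Q leaves P5 open), so no proper subset is valid.
Among all size-2 subsets of the eligible variables, only {L, Q} blocks every backdoor path, so it is the unique smallest valid adjustment set.

{L, Q}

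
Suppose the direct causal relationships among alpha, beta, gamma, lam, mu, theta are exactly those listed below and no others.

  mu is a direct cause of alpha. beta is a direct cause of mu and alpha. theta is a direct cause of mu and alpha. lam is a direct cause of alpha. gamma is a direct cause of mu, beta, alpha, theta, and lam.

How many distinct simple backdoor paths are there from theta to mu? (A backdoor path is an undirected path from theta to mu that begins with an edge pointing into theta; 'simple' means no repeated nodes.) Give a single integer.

A backdoor path from theta to mu is any simple undirected path whose first edge points into theta (i.e. leaves theta via a parent).
Parents of theta: {gamma}.
Enumerating:
  P1: theta <- gamma -> lam -> alpha <- beta -> mu
  P2: theta <- gamma -> lam -> alpha <- mu
  P3: theta <- gamma -> beta -> mu
  P4: theta <- gamma -> beta -> alpha <- mu
  P5: theta <- gamma -> mu
  P6: theta <- gamma -> alpha <- beta -> mu
  P7: theta <- gamma -> alpha <- mu
That exhausts the simple backdoor paths. Count: 7.

7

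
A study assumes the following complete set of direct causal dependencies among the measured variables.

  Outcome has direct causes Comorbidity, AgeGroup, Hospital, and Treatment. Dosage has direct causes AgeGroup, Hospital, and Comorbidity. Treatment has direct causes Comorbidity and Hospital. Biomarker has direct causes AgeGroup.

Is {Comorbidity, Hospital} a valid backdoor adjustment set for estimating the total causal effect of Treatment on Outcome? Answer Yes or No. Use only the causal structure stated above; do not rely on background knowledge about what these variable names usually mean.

Backdoor paths from Treatment to Outcome (paths whose first edge points into Treatment):
  P1: Treatment <- Hospital -> Dosage <- Comorbidity -> Outcome
  P2: Treatment <- Hospital -> Dosage <- AgeGroup -> Outcome
  P3: Treatment <- Hospital -> Outcome
  P4: Treatment <- Comorbidity -> Dosage <- Hospital -> Outcome
  P5: Treatment <- Comorbidity -> Dosage <- AgeGroup -> Outcome
  P6: Treatment <- Comorbidity -> Outcome
Condition 1 (no descendant of Treatment in the set): holds — descendants of Treatment are {Outcome}; none are in {Comorbidity, Hospital}.
Condition 2 (every backdoor path blocked by {Comorbidity, Hospital}):
  P1: blocked at fork node Hospital ∈ conditioning set.
  P2: blocked at fork node Hospital ∈ conditioning set.
  P3: blocked at fork node Hospital ∈ conditioning set.
  P4: blocked at fork node Comorbidity ∈ conditioning set.
  P5: blocked at fork node Comorbidity ∈ conditioning set.
  P6: blocked at fork node Comorbidity ∈ conditioning set.
{Comorbidity, Hospital} satisfies the backdoor criterion.

Yes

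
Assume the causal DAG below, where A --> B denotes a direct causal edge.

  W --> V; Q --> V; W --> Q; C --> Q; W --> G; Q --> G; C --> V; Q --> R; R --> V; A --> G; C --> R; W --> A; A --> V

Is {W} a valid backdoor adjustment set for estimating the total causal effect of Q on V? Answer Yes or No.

Backdoor paths from Q to V (paths whose first edge points into Q):
  P1: Q <- W -> A -> V
  P2: Q <- W -> V
  P3: Q <- W -> G <- A -> V
  P4: Q <- C -> R -> V
  P5: Q <- C -> V
Condition 1 (no descendant of Q in the set): holds — descendants of Q are {G, R, V}; none are in {W}.
Condition 2 (every backdoor path blocked by {W}):
  P1: blocked at fork node W ∈ conditioning set.
  P2: blocked at fork node W ∈ conditioning set.
  P3: blocked at fork node W ∈ conditioning set.
  P4: open — no interior node is in the conditioning set.
  P5: open — no interior node is in the conditioning set.
{W} does not satisfy the backdoor criterion.

No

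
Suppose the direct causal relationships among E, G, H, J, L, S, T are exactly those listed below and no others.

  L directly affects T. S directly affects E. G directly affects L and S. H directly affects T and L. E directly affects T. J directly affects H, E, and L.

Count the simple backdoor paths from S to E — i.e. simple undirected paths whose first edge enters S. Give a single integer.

A backdoor path from S to E is any simple undirected path whose first edge points into S (i.e. leaves S via a parent).
Parents of S: {G}.
Enumerating:
  P1: S <- G -> L <- J -> H -> T <- E
  P2: S <- G -> L <- J -> E
  P3: S <- G -> L <- H <- J -> E
  P4: S <- G -> L <- H -> T <- E
  P5: S <- G -> L -> T <- H <- J -> E
  P6: S <- G -> L -> T <- E
That exhausts the simple backdoor paths. Count: 6.

6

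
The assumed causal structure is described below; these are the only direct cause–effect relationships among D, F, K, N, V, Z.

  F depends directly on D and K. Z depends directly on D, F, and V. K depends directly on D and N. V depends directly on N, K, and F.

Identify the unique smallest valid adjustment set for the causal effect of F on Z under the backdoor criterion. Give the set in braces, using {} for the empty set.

Variables eligible for adjustment (non-descendants of F, excluding F and Z): {D, K, N}.
Backdoor paths from F to Z:
  P1: F <- D -> K <- N -> V -> Z
  P2: F <- D -> K -> V -> Z
  P3: F <- D -> Z
  P4: F <- K <- N -> V -> Z
  P5: F <- K <- D -> Z
  P6: F <- K -> V -> Z
The empty set is not sufficient: P2 (F <- D -> K -> V -> Z) has no collider blocking it and no conditioned non-collider, so it is open.
Try {D, K}:
  P1: blocked at fork node D ∈ conditioning set.
  P2: blocked at fork node D ∈ conditioning set.
  P3: blocked at fork node D ∈ conditioning set.
  P4: blocked at chain node K ∈ conditioning set.
  P5: blocked at chain node K ∈ conditioning set.
  P6: blocked at fork node K ∈ conditioning set.
{D, K} contains no descendant of F and blocks every backdoor path.
Every element of {D, K} is needed (dropping D leaves P1 open; dropping K leaves P4 open), so no proper subset is valid.
Among all size-2 subsets of the eligible variables, only {D, K} blocks every backdoor path, so it is the unique smallest valid adjustment set.

{D, K}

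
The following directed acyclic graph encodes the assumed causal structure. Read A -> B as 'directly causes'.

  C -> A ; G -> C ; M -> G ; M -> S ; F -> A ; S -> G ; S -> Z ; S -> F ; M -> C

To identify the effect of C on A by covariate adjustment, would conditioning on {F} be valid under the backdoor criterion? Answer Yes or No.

Yes

Backdoor paths from C to A (paths whose first edge points into C):
  P1: C <- M -> S -> F -> A
  P2: C <- M -> G <- S -> F -> A
  P3: C <- G <- M -> S -> F -> A
  P4: C <- G <- S -> F -> A
Condition 1 (no descendant of C in the set): holds — descendants of C are {A}; none are in {F}.
Condition 2 (every backdoor path blocked by {F}):
  P1: blocked at chain node F ∈ conditioning set.
  P2: blocked at collider G (neither it nor any descendant is in the conditioning set).
  P3: blocked at chain node F ∈ conditioning set.
  P4: blocked at chain node F ∈ conditioning set.
{F} satisfies the backdoor criterion.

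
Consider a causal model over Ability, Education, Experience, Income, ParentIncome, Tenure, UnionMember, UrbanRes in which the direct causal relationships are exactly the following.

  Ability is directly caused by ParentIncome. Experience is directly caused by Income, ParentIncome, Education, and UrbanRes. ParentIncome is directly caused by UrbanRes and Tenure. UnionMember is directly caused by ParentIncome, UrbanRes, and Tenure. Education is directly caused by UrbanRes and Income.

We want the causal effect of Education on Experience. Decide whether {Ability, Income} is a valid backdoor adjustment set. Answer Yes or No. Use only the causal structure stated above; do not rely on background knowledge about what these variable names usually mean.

Backdoor paths from Education to Experience (paths whose first edge points into Education):
  P1: Education <- UrbanRes -> ParentIncome -> Experience
  P2: Education <- UrbanRes -> UnionMember <- Tenure -> ParentIncome -> Experience
  P3: Education <- UrbanRes -> UnionMember <- ParentIncome -> Experience
  P4: Education <- UrbanRes -> Experience
  P5: Education <- Income -> Experience
Condition 1 (no descendant of Education in the set): holds — descendants of Education are {Experience}; none are in {Ability, Income}.
Condition 2 (every backdoor path blocked by {Ability, Income}):
  P1: open — no interior node is in the conditioning set.
  P2: blocked at collider UnionMember (neither it nor any descendant is in the conditioning set).
  P3: blocked at collider UnionMember (neither it nor any descendant is in the conditioning set).
  P4: open — no interior node is in the conditioning set.
  P5: blocked at fork node Income ∈ conditioning set.
{Ability, Income} does not satisfy the backdoor criterion.

No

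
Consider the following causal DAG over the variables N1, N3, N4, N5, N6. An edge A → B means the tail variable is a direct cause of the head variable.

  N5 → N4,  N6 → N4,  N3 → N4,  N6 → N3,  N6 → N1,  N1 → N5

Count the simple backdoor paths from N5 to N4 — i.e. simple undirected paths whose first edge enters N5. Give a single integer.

2

A backdoor path from N5 to N4 is any simple undirected path whose first edge points into N5 (i.e. leaves N5 via a parent).
Parents of N5: {N1}.
Enumerating:
  P1: N5 <- N1 <- N6 -> N3 -> N4
  P2: N5 <- N1 <- N6 -> N4
That exhausts the simple backdoor paths. Count: 2.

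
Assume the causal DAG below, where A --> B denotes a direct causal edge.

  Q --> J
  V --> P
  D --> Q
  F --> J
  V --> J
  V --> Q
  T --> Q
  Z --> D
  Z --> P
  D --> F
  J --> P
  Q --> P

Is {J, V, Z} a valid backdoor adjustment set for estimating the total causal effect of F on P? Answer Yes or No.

No

Backdoor paths from F to P (paths whose first edge points into F):
  P1: F <- D <- Z -> P
  P2: F <- D -> Q <- V -> J -> P
  P3: F <- D -> Q <- V -> P
  P4: F <- D -> Q -> J <- V -> P
  P5: F <- D -> Q -> J -> P
  P6: F <- D -> Q -> P
Condition 1 (no descendant of F in the set): FAILS — J is a descendant of F.
Condition 2 (every backdoor path blocked by {J, V, Z}):
  P1: blocked at fork node Z ∈ conditioning set.
  P2: blocked at fork node V ∈ conditioning set.
  P3: blocked at fork node V ∈ conditioning set.
  P4: blocked at fork node V ∈ conditioning set.
  P5: blocked at chain node J ∈ conditioning set.
  P6: open — no interior node is in the conditioning set.
{J, V, Z} does not satisfy the backdoor criterion.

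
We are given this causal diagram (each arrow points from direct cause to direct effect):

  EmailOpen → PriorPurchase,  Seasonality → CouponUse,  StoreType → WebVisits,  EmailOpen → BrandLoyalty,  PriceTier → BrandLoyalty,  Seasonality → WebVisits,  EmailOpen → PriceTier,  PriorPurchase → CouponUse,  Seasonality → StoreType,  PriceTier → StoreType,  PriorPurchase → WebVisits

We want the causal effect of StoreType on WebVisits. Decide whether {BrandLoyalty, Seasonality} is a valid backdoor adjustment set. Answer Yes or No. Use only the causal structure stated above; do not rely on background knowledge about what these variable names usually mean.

Backdoor paths from StoreType to WebVisits (paths whose first edge points into StoreType):
  P1: StoreType <- Seasonality -> CouponUse <- PriorPurchase -> WebVisits
  P2: StoreType <- Seasonality -> WebVisits
  P3: StoreType <- PriceTier <- EmailOpen -> PriorPurchase -> CouponUse <- Seasonality -> WebVisits
  P4: StoreType <- PriceTier <- EmailOpen -> PriorPurchase -> WebVisits
  P5: StoreType <- PriceTier -> BrandLoyalty <- EmailOpen -> PriorPurchase -> CouponUse <- Seasonality -> WebVisits
  P6: StoreType <- PriceTier -> BrandLoyalty <- EmailOpen -> PriorPurchase -> WebVisits
Condition 1 (no descendant of StoreType in the set): holds — descendants of StoreType are {WebVisits}; none are in {BrandLoyalty, Seasonality}.
Condition 2 (every backdoor path blocked by {BrandLoyalty, Seasonality}):
  P1: blocked at fork node Seasonality ∈ conditioning set.
  P2: blocked at fork node Seasonality ∈ conditioning set.
  P3: blocked at collider CouponUse (neither it nor any descendant is in the conditioning set).
  P4: open — no interior node is in the conditioning set.
  P5: blocked at collider CouponUse (neither it nor any descendant is in the conditioning set).
  P6: open — collider(s) BrandLoyalty are conditioned on (or have a conditioned descendant) and no non-collider on the path is in the set.
{BrandLoyalty, Seasonality} does not satisfy the backdoor criterion.

No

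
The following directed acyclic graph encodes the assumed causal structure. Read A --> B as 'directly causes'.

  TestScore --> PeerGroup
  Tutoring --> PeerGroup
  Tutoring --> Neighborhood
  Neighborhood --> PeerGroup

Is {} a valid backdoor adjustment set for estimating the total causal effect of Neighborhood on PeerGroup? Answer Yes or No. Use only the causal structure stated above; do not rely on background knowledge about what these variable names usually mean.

No

Backdoor paths from Neighborhood to PeerGroup (paths whose first edge points into Neighborhood):
  P1: Neighborhood <- Tutoring -> PeerGroup
Condition 1 (no descendant of Neighborhood in the set): holds — descendants of Neighborhood are {PeerGroup}; none are in {}.
Condition 2 (every backdoor path blocked by {}):
  P1: open — no interior node is in the conditioning set.
{} does not satisfy the backdoor criterion.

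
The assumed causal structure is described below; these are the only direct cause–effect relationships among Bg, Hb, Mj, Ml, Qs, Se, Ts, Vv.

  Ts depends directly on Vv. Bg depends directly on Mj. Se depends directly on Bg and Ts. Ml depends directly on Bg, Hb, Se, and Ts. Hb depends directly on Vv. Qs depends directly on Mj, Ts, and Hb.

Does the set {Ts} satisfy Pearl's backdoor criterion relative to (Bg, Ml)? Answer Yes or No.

Yes

Backdoor paths from Bg to Ml (paths whose first edge points into Bg):
  P1: Bg <- Mj -> Qs <- Ts <- Vv -> Hb -> Ml
  P2: Bg <- Mj -> Qs <- Ts -> Se -> Ml
  P3: Bg <- Mj -> Qs <- Ts -> Ml
  P4: Bg <- Mj -> Qs <- Hb <- Vv -> Ts -> Se -> Ml
  P5: Bg <- Mj -> Qs <- Hb <- Vv -> Ts -> Ml
  P6: Bg <- Mj -> Qs <- Hb -> Ml
Condition 1 (no descendant of Bg in the set): holds — descendants of Bg are {Ml, Se}; none are in {Ts}.
Condition 2 (every backdoor path blocked by {Ts}):
  P1: blocked at collider Qs (neither it nor any descendant is in the conditioning set).
  P2: blocked at collider Qs (neither it nor any descendant is in the conditioning set).
  P3: blocked at collider Qs (neither it nor any descendant is in the conditioning set).
  P4: blocked at collider Qs (neither it nor any descendant is in the conditioning set).
  P5: blocked at collider Qs (neither it nor any descendant is in the conditioning set).
  P6: blocked at collider Qs (neither it nor any descendant is in the conditioning set).
{Ts} satisfies the backdoor criterion.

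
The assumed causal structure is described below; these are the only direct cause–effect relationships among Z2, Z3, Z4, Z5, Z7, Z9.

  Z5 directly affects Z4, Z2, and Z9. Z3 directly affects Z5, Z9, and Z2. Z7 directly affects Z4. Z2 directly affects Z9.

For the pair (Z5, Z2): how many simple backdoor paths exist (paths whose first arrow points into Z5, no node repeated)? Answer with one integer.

A backdoor path from Z5 to Z2 is any simple undirected path whose first edge points into Z5 (i.e. leaves Z5 via a parent).
Parents of Z5: {Z3}.
Enumerating:
  P1: Z5 <- Z3 -> Z2
  P2: Z5 <- Z3 -> Z9 <- Z2
That exhausts the simple backdoor paths. Count: 2.

2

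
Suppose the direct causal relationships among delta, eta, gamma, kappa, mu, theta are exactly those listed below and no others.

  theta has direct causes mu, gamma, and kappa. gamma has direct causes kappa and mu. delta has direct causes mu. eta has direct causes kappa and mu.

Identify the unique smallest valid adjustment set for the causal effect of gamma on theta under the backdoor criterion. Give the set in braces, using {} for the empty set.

Variables eligible for adjustment (non-descendants of gamma, excluding gamma and theta): {delta, eta, kappa, mu}.
Backdoor paths from gamma to theta:
  P1: gamma <- kappa -> theta
  P2: gamma <- kappa -> eta <- mu -> theta
  P3: gamma <- mu -> theta
  P4: gamma <- mu -> eta <- kappa -> theta
The empty set is not sufficient: P1 (gamma <- kappa -> theta) has no collider blocking it and no conditioned non-collider, so it is open.
Try {kappa, mu}:
  P1: blocked at fork node kappa ∈ conditioning set.
  P2: blocked at fork node kappa ∈ conditioning set.
  P3: blocked at fork node mu ∈ conditioning set.
  P4: blocked at fork node mu ∈ conditioning set.
{kappa, mu} contains no descendant of gamma and blocks every backdoor path.
Every element of {kappa, mu} is needed (dropping kappa leaves P1 open; dropping mu leaves P3 open), so no proper subset is valid.
Among all size-2 subsets of the eligible variables, only {kappa, mu} blocks every backdoor path, so it is the unique smallest valid adjustment set.

{kappa, mu}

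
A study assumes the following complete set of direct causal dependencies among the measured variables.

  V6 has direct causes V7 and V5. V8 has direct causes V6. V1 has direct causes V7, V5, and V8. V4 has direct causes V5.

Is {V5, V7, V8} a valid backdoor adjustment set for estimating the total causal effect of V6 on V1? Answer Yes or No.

No

Backdoor paths from V6 to V1 (paths whose first edge points into V6):
  P1: V6 <- V5 -> V1
  P2: V6 <- V7 -> V1
Condition 1 (no descendant of V6 in the set): FAILS — V8 is a descendant of V6.
Condition 2 (every backdoor path blocked by {V5, V7, V8}):
  P1: blocked at fork node V5 ∈ conditioning set.
  P2: blocked at fork node V7 ∈ conditioning set.
{V5, V7, V8} does not satisfy the backdoor criterion.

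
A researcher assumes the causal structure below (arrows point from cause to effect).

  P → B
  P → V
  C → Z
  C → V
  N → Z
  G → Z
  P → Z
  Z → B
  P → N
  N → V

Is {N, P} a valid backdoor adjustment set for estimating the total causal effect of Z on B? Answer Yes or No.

Backdoor paths from Z to B (paths whose first edge points into Z):
  P1: Z <- C -> V <- P -> B
  P2: Z <- C -> V <- N <- P -> B
  P3: Z <- P -> B
  P4: Z <- N <- P -> B
  P5: Z <- N -> V <- P -> B
Condition 1 (no descendant of Z in the set): holds — descendants of Z are {B}; none are in {N, P}.
Condition 2 (every backdoor path blocked by {N, P}):
  P1: blocked at collider V (neither it nor any descendant is in the conditioning set).
  P2: blocked at collider V (neither it nor any descendant is in the conditioning set).
  P3: blocked at fork node P ∈ conditioning set.
  P4: blocked at chain node N ∈ conditioning set.
  P5: blocked at fork node N ∈ conditioning set.
{N, P} satisfies the backdoor criterion.

Yes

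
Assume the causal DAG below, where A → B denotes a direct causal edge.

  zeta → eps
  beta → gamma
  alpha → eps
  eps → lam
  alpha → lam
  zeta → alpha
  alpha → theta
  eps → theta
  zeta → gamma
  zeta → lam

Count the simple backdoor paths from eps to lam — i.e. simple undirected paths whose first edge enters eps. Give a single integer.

A backdoor path from eps to lam is any simple undirected path whose first edge points into eps (i.e. leaves eps via a parent).
Parents of eps: {alpha, zeta}.
Enumerating:
  P1: eps <- zeta -> alpha -> lam
  P2: eps <- zeta -> lam
  P3: eps <- alpha <- zeta -> lam
  P4: eps <- alpha -> lam
That exhausts the simple backdoor paths. Count: 4.

4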